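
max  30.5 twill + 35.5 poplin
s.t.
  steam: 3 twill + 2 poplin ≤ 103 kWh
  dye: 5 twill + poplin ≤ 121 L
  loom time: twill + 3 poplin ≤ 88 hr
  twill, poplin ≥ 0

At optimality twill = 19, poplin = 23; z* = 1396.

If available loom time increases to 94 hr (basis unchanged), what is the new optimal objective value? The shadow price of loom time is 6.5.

1435

Δb = 6, so new z* = 1396 + (6.5)·(6) = 1396 + 39 = 1435.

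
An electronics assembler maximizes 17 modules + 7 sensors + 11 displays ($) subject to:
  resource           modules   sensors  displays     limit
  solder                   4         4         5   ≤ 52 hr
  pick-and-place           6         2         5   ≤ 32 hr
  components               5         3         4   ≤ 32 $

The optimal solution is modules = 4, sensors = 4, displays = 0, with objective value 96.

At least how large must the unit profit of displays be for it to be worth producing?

14

At the optimum: solder uses 32 of 52 (slack = 20); pick-and-place uses 32 of 32 (binding); components uses 32 of 32 (binding).
Since solder is not tight, its dual is 0.
The binding rows give the dual system: 6·y_pick-and-place + 5·y_components = 17 and 2·y_pick-and-place + 3·y_components = 7.
→ y_pick-and-place = 2 and y_components = 1.
displays enters the basis when its profit ≥ yᵀa₃ = 2·5 + 1·4 = 14.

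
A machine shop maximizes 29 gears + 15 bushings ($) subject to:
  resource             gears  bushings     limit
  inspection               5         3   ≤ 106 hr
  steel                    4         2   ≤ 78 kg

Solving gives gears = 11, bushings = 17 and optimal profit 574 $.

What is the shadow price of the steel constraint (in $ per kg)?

6

Check each constraint at x*: inspection 106/106 (tight); steel 78/78 (tight).
The binding rows give the dual system: 5·y_inspection + 4·y_steel = 29 and 3·y_inspection + 2·y_steel = 15.
This yields shadow prices y_inspection = 1, y_steel = 6.
Shadow price of steel = 6.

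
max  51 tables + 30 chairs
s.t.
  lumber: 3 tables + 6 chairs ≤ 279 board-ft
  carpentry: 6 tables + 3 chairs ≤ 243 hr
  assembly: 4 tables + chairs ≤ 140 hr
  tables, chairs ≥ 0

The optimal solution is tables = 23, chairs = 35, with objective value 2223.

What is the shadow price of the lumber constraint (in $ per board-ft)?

1

Binding: lumber and carpentry. Non-binding: assembly (13 unused).
Slack constraints have shadow price 0 (complementary slackness).
From A_Bᵀ y = c: 3·y_lumber + 6·y_carpentry = 51; 6·y_lumber + 3·y_carpentry = 30.
Solving: y_lumber = 1, y_carpentry = 8.
Shadow price of lumber = 1.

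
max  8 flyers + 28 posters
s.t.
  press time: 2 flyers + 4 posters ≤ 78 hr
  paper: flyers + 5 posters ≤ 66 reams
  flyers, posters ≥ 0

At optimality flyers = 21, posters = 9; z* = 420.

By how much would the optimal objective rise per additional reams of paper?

4

Both press time and paper are binding at x*.
The binding rows give the dual system: 2·y_press time + 1·y_paper = 8 and 4·y_press time + 5·y_paper = 28.
This yields shadow prices y_press time = 2, y_paper = 4.
Shadow price of paper = 4.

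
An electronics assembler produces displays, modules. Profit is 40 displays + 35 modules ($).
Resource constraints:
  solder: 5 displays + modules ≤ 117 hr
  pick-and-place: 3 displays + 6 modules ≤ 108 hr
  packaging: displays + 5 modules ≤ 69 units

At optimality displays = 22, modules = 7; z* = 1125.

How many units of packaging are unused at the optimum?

12

packaging used = 1·22 + 5·7 = 57; slack = 69 − 57 = 12.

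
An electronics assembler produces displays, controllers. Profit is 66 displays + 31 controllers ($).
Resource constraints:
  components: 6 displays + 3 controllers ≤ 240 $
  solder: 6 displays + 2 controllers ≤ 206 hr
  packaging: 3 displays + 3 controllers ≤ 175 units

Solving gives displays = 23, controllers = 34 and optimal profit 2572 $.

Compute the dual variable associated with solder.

At the optimum: components uses 240 of 240 (binding); solder uses 206 of 206 (binding); packaging uses 171 of 175 (slack = 4).
Slack constraints have shadow price 0 (complementary slackness).
The binding rows give the dual system: 6·y_components + 6·y_solder = 66 and 3·y_components + 2·y_solder = 31.
This yields shadow prices y_components = 9, y_solder = 2.
Shadow price of solder = 2.

2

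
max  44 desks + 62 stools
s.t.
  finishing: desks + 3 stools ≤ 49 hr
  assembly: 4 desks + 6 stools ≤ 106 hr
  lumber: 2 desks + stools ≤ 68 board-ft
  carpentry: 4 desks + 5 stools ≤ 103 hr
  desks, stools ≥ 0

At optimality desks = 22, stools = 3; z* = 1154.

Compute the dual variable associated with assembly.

7

Binding: assembly and carpentry. Non-binding: finishing (18 unused), lumber (21 unused).
By complementary slackness, y = 0 for the non-binding constraints.
From A_Bᵀ y = c: 4·y_assembly + 4·y_carpentry = 44; 6·y_assembly + 5·y_carpentry = 62.
Solving: y_assembly = 7, y_carpentry = 4.
Shadow price of assembly = 7.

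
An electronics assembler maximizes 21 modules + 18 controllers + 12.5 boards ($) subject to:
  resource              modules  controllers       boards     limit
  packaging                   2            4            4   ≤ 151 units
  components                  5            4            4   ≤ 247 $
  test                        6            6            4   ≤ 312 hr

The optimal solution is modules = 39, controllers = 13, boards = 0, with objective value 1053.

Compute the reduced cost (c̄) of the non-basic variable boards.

-3.5

Binding: components and test. Non-binding: packaging (21 unused).
Slack constraints have shadow price 0 (complementary slackness).
The binding rows give the dual system: 5·y_components + 6·y_test = 21 and 4·y_components + 6·y_test = 18.
→ y_components = 3 and y_test = 1.
Reduced cost of boards: c₃ − yᵀa₃ = 12.5 − (3·4 + 1·4) = 12.5 − 16 = -3.5.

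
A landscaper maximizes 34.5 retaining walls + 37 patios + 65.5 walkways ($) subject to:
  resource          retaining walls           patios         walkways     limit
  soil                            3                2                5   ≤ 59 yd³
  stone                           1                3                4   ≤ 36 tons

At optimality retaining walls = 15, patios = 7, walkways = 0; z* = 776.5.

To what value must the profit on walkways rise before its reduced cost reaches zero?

At the optimum: soil uses 59 of 59 (binding); stone uses 36 of 36 (binding).
The binding rows give the dual system: 3·y_soil + 1·y_stone = 34.5 and 2·y_soil + 3·y_stone = 37.
Solving: y_soil = 9.5, y_stone = 6.
walkways enters the basis when its profit ≥ yᵀa₃ = 9.5·5 + 6·4 = 71.5.

71.5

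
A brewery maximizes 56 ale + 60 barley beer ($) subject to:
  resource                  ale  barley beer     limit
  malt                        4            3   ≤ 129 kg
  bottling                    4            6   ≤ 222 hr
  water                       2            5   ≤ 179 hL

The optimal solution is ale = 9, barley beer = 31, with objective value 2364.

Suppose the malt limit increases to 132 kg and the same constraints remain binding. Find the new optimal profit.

2388

At the optimum: malt uses 129 of 129 (binding); bottling uses 222 of 222 (binding); water uses 173 of 179 (slack = 6).
By complementary slackness, y = 0 for the non-binding constraint.
The binding rows give the dual system: 4·y_malt + 4·y_bottling = 56 and 3·y_malt + 6·y_bottling = 60.
Solving: y_malt = 8, y_bottling = 6.
Δz = y_malt·Δb = 8 × (3) = 24, so new z* = 2364 + 24 = 2388.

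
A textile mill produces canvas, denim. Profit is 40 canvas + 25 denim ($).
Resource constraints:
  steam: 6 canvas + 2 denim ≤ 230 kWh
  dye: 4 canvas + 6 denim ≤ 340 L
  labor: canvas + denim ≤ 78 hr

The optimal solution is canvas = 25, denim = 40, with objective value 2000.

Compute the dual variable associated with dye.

Binding: steam and dye. Non-binding: labor (13 unused).
By complementary slackness, y = 0 for the non-binding constraint.
Dual feasibility on the basic columns requires 6·y_steam + 4·y_dye = 40, 2·y_steam + 6·y_dye = 25.
This yields shadow prices y_steam = 5, y_dye = 2.5.
Shadow price of dye = 2.5.

2.5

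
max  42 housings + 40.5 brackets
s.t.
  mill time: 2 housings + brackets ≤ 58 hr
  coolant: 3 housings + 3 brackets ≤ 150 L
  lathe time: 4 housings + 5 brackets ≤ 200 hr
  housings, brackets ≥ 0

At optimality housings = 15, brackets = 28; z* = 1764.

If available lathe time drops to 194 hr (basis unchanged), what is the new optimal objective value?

1725

At the optimum: mill time uses 58 of 58 (binding); coolant uses 129 of 150 (slack = 21); lathe time uses 200 of 200 (binding).
Since coolant is not tight, its dual is 0.
Dual feasibility on the basic columns requires 2·y_mill time + 4·y_lathe time = 42, 1·y_mill time + 5·y_lathe time = 40.5.
Solving: y_mill time = 8, y_lathe time = 6.5.
Δz = y_lathe time·Δb = 6.5 × (-6) = -39, so new z* = 1764 − 39 = 1725.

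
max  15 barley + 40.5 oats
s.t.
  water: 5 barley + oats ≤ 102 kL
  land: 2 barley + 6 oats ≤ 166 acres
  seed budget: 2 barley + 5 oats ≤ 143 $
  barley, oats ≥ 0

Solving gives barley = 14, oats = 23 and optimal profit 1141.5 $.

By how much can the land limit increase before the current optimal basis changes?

Binding constraints: land, seed budget. The basis is B = [[2,6],[2,5]] with det -2.
Per unit increase in land, x* moves by d = (-2.5, 1).
The basis stays optimal until barley reaches 0; allowable increase = 5.6 acres.

5.6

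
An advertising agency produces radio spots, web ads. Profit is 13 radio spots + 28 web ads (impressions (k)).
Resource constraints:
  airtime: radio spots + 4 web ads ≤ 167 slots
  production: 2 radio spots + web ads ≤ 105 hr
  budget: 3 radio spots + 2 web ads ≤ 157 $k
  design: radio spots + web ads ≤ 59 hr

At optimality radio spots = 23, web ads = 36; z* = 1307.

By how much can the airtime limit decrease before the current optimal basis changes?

Binding constraints: airtime, design. The basis is B = [[1,4],[1,1]] with det -3.
Per unit decrease in airtime, x* moves by d = (0.3333, -0.3333).
The basis stays optimal until budget becomes binding; allowable decrease = 48 slots.

48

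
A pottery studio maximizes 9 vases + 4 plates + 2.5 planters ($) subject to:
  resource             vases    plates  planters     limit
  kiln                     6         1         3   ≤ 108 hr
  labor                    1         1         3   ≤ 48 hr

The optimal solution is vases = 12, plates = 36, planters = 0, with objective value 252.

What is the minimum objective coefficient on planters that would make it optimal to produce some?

12

At the optimum: kiln uses 108 of 108 (binding); labor uses 48 of 48 (binding).
From A_Bᵀ y = c: 6·y_kiln + 1·y_labor = 9; 1·y_kiln + 1·y_labor = 4.
→ y_kiln = 1 and y_labor = 3.
planters enters the basis when its profit ≥ yᵀa₃ = 1·3 + 3·3 = 12.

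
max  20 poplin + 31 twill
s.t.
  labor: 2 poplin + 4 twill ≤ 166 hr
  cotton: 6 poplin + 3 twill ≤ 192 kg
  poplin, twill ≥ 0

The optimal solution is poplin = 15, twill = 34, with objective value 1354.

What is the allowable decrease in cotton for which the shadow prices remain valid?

67.5

Binding constraints: labor, cotton. The basis is B = [[2,4],[6,3]] with det -18.
Per unit decrease in cotton, x* moves by d = (-0.2222, 0.1111).
The basis stays optimal until poplin reaches 0; allowable decrease = 67.5 kg.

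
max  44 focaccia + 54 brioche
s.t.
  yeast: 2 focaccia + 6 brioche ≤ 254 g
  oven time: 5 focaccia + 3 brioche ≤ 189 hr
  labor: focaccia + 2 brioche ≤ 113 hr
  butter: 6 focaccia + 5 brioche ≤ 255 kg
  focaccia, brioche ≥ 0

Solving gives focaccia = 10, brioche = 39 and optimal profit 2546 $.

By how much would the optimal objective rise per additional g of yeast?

4

At the optimum: yeast uses 254 of 254 (binding); oven time uses 167 of 189 (slack = 22); labor uses 88 of 113 (slack = 25); butter uses 255 of 255 (binding).
By complementary slackness, y = 0 for the non-binding constraints.
Dual feasibility on the basic columns requires 2·y_yeast + 6·y_butter = 44, 6·y_yeast + 5·y_butter = 54.
→ y_yeast = 4 and y_butter = 6.
Shadow price of yeast = 4.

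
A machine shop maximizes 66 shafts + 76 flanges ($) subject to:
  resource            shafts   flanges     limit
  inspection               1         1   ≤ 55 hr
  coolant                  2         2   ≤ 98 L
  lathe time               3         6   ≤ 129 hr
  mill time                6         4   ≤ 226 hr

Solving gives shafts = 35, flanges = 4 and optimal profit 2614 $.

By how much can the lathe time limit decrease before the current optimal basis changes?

16

Binding constraints: lathe time, mill time. The basis is B = [[3,6],[6,4]] with det -24.
Per unit decrease in lathe time, x* moves by d = (0.1667, -0.25).
The basis stays optimal until flanges reaches 0; allowable decrease = 16 hr.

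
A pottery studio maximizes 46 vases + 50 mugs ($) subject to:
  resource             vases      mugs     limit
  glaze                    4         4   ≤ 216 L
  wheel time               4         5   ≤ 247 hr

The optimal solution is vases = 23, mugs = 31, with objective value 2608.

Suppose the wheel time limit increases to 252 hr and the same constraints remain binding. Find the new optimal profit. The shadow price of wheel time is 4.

2628

Δb = 5, so new z* = 2608 + (4)·(5) = 2608 + 20 = 2628.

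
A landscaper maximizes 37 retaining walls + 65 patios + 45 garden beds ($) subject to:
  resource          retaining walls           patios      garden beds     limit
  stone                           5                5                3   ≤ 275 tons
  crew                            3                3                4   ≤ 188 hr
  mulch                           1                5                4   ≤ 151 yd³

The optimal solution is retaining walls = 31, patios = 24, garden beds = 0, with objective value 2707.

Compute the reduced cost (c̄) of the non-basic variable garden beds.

At the optimum: stone uses 275 of 275 (binding); crew uses 165 of 188 (slack = 23); mulch uses 151 of 151 (binding).
By complementary slackness, y = 0 for the non-binding constraint.
The binding rows give the dual system: 5·y_stone + 1·y_mulch = 37 and 5·y_stone + 5·y_mulch = 65.
Solving: y_stone = 6, y_mulch = 7.
Reduced cost of garden beds: c₃ − yᵀa₃ = 45 − (6·3 + 7·4) = 45 − 46 = -1.

-1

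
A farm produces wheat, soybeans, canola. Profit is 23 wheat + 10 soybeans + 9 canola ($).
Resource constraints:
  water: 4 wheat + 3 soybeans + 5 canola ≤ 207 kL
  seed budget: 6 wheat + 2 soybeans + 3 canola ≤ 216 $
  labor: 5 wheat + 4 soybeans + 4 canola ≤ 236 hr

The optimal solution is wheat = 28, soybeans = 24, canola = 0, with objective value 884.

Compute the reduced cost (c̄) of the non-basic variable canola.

Binding: seed budget and labor. Non-binding: water (23 unused).
Since water is not tight, its dual is 0.
From A_Bᵀ y = c: 6·y_seed budget + 5·y_labor = 23; 2·y_seed budget + 4·y_labor = 10.
Solving: y_seed budget = 3, y_labor = 1.
Reduced cost of canola: c₃ − yᵀa₃ = 9 − (3·3 + 1·4) = 9 − 13 = -4.

-4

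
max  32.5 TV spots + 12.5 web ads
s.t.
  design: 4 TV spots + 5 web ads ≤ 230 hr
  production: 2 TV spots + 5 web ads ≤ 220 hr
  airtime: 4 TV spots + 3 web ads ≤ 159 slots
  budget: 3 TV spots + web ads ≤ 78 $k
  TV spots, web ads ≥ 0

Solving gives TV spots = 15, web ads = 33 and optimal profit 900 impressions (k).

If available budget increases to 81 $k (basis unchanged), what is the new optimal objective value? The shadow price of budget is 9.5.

Δb = 3, so new z* = 900 + (9.5)·(3) = 900 + 28.5 = 928.5.

928.5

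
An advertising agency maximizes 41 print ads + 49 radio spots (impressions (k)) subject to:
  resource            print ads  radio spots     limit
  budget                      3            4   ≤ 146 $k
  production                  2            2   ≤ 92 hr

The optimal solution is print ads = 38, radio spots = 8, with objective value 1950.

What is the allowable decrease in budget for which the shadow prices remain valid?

Binding constraints: budget, production. The basis is B = [[3,4],[2,2]] with det -2.
Per unit decrease in budget, x* moves by d = (1, -1).
The basis stays optimal until radio spots reaches 0; allowable decrease = 8 $k.

8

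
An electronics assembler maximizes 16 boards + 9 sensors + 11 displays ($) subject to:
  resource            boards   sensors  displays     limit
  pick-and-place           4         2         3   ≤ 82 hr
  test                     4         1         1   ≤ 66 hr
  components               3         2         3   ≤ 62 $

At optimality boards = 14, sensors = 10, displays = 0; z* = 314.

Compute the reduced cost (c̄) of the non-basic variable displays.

-2

Binding: test and components. Non-binding: pick-and-place (6 unused).
Slack constraints have shadow price 0 (complementary slackness).
The binding rows give the dual system: 4·y_test + 3·y_components = 16 and 1·y_test + 2·y_components = 9.
→ y_test = 1 and y_components = 4.
Reduced cost of displays: c₃ − yᵀa₃ = 11 − (1·1 + 4·3) = 11 − 13 = -2.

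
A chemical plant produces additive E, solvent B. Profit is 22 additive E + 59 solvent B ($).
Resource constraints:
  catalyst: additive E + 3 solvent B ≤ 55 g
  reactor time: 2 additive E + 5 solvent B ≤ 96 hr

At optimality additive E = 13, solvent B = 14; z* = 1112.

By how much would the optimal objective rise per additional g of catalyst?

8

At the optimum: catalyst uses 55 of 55 (binding); reactor time uses 96 of 96 (binding).
Dual feasibility on the basic columns requires 1·y_catalyst + 2·y_reactor time = 22, 3·y_catalyst + 5·y_reactor time = 59.
This yields shadow prices y_catalyst = 8, y_reactor time = 7.
Shadow price of catalyst = 8.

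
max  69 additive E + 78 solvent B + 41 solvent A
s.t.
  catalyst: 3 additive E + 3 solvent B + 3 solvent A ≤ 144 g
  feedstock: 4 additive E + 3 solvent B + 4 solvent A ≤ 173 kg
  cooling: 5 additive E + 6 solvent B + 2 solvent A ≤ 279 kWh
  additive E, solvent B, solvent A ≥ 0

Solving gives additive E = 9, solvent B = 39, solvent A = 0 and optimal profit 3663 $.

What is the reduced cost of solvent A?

At the optimum: catalyst uses 144 of 144 (binding); feedstock uses 153 of 173 (slack = 20); cooling uses 279 of 279 (binding).
Slack constraints have shadow price 0 (complementary slackness).
From A_Bᵀ y = c: 3·y_catalyst + 5·y_cooling = 69; 3·y_catalyst + 6·y_cooling = 78.
This yields shadow prices y_catalyst = 8, y_cooling = 9.
Reduced cost of solvent A: c₃ − yᵀa₃ = 41 − (8·3 + 9·2) = 41 − 42 = -1.

-1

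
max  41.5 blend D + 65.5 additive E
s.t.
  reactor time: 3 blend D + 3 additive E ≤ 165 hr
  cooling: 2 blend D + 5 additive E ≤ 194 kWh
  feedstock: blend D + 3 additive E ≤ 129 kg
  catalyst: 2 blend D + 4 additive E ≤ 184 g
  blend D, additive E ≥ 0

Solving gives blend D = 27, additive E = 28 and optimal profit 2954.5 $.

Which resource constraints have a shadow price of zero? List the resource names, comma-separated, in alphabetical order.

reactor time: 165/165 (binding)
cooling: 194/194 (binding)
feedstock: 111/129 (slack 18)
catalyst: 166/184 (slack 18)
By complementary slackness, a constraint with positive slack has shadow price 0 → catalyst, feedstock.

catalyst, feedstock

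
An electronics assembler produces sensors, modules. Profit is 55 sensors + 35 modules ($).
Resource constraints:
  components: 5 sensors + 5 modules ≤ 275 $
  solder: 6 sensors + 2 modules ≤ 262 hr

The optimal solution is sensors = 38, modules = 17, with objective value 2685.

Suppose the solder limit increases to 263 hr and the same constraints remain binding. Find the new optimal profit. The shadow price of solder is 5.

2690

Δb = 1, so new z* = 2685 + (5)·(1) = 2685 + 5 = 2690.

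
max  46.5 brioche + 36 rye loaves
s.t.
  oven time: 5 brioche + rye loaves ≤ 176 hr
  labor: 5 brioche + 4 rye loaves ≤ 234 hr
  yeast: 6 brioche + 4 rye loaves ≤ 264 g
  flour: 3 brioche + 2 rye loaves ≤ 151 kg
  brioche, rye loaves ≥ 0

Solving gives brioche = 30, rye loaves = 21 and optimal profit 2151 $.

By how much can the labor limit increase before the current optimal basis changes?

30

Binding constraints: labor, yeast. The basis is B = [[5,4],[6,4]] with det -4.
Per unit increase in labor, x* moves by d = (-1, 1.5).
The basis stays optimal until brioche reaches 0; allowable increase = 30 hr.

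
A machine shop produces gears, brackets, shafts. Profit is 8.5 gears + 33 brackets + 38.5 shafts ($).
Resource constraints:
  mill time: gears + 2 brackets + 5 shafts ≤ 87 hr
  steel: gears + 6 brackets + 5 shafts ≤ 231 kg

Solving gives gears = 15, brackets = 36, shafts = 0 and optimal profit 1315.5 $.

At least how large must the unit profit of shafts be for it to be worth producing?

At the optimum: mill time uses 87 of 87 (binding); steel uses 231 of 231 (binding).
From A_Bᵀ y = c: 1·y_mill time + 1·y_steel = 8.5; 2·y_mill time + 6·y_steel = 33.
Solving: y_mill time = 4.5, y_steel = 4.
shafts enters the basis when its profit ≥ yᵀa₃ = 4.5·5 + 4·5 = 42.5.

42.5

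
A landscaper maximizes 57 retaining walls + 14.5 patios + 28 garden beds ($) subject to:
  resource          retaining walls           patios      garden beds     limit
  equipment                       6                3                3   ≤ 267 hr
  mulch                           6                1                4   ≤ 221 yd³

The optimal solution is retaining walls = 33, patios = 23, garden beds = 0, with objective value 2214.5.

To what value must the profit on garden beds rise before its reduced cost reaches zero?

Both equipment and mulch are binding at x*.
From A_Bᵀ y = c: 6·y_equipment + 6·y_mulch = 57; 3·y_equipment + 1·y_mulch = 14.5.
→ y_equipment = 2.5 and y_mulch = 7.
garden beds enters the basis when its profit ≥ yᵀa₃ = 2.5·3 + 7·4 = 35.5.

35.5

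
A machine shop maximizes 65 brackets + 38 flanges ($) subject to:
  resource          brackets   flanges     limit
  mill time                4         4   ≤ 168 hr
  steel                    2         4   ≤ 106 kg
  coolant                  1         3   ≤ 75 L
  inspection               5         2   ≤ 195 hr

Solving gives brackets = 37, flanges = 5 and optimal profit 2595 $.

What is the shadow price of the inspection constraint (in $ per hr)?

9

Check each constraint at x*: mill time 168/168 (tight); steel 94/106 (slack 12); coolant 52/75 (slack 23); inspection 195/195 (tight).
Slack constraints have shadow price 0 (complementary slackness).
The binding rows give the dual system: 4·y_mill time + 5·y_inspection = 65 and 4·y_mill time + 2·y_inspection = 38.
Solving: y_mill time = 5, y_inspection = 9.
Shadow price of inspection = 9.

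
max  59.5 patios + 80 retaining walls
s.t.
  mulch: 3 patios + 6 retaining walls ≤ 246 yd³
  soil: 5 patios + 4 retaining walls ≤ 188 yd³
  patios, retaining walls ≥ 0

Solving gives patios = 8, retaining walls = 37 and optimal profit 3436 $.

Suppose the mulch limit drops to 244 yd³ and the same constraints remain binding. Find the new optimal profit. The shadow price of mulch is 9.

3418

Δb = -2, so new z* = 3436 + (9)·(-2) = 3436 − 18 = 3418.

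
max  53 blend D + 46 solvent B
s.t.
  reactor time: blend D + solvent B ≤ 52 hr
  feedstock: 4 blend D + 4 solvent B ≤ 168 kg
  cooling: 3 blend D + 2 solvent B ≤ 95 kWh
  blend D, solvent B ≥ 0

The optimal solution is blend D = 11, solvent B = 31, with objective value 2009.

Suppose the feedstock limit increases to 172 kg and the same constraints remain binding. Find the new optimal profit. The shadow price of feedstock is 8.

2041

Δb = 4, so new z* = 2009 + (8)·(4) = 2009 + 32 = 2041.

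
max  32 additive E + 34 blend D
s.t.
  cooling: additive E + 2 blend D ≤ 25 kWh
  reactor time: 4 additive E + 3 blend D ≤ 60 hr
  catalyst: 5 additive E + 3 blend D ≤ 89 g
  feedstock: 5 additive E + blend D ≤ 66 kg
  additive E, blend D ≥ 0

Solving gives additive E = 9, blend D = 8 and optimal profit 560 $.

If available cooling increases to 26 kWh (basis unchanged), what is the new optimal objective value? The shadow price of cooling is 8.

Δb = 1, so new z* = 560 + (8)·(1) = 560 + 8 = 568.

568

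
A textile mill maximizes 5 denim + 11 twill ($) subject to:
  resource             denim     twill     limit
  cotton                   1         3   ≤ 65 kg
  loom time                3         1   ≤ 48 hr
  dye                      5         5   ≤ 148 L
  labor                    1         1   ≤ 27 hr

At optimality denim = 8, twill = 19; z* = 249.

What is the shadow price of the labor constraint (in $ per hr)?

Check each constraint at x*: cotton 65/65 (tight); loom time 43/48 (slack 5); dye 135/148 (slack 13); labor 27/27 (tight).
By complementary slackness, y = 0 for the non-binding constraints.
Dual feasibility on the basic columns requires 1·y_cotton + 1·y_labor = 5, 3·y_cotton + 1·y_labor = 11.
→ y_cotton = 3 and y_labor = 2.
Shadow price of labor = 2.

2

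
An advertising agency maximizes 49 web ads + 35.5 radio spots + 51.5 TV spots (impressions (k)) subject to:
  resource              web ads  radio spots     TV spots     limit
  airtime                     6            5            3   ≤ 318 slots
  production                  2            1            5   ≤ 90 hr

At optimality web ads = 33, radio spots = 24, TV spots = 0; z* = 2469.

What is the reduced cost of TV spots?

-5

Both airtime and production are binding at x*.
From A_Bᵀ y = c: 6·y_airtime + 2·y_production = 49; 5·y_airtime + 1·y_production = 35.5.
→ y_airtime = 5.5 and y_production = 8.
Reduced cost of TV spots: c₃ − yᵀa₃ = 51.5 − (5.5·3 + 8·5) = 51.5 − 56.5 = -5.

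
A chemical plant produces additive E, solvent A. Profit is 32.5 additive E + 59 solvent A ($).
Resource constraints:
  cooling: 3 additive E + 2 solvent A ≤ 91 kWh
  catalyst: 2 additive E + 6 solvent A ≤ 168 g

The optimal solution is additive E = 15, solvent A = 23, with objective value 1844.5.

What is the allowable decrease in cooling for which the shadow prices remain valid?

Binding constraints: cooling, catalyst. The basis is B = [[3,2],[2,6]] with det 14.
Per unit decrease in cooling, x* moves by d = (-0.4286, 0.1429).
The basis stays optimal until additive E reaches 0; allowable decrease = 35 kWh.

35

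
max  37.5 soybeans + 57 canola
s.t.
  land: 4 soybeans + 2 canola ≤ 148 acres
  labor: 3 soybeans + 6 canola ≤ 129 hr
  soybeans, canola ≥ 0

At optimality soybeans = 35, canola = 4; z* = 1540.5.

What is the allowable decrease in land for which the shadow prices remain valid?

Binding constraints: land, labor. The basis is B = [[4,2],[3,6]] with det 18.
Per unit decrease in land, x* moves by d = (-0.3333, 0.1667).
The basis stays optimal until soybeans reaches 0; allowable decrease = 105 acres.

105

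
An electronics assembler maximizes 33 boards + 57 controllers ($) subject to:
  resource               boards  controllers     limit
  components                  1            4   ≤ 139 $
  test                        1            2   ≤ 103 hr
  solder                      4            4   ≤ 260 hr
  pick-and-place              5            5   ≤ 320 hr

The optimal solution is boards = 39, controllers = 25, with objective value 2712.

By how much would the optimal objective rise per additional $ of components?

At the optimum: components uses 139 of 139 (binding); test uses 89 of 103 (slack = 14); solder uses 256 of 260 (slack = 4); pick-and-place uses 320 of 320 (binding).
Slack constraints have shadow price 0 (complementary slackness).
The binding rows give the dual system: 1·y_components + 5·y_pick-and-place = 33 and 4·y_components + 5·y_pick-and-place = 57.
→ y_components = 8 and y_pick-and-place = 5.
Shadow price of components = 8.

8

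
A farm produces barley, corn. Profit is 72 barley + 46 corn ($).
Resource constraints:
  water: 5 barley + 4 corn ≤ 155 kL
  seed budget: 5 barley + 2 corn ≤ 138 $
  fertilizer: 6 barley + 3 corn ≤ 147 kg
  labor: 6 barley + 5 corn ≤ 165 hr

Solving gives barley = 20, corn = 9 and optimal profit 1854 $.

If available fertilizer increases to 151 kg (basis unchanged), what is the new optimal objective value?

Check each constraint at x*: water 136/155 (slack 19); seed budget 118/138 (slack 20); fertilizer 147/147 (tight); labor 165/165 (tight).
Slack constraints have shadow price 0 (complementary slackness).
From A_Bᵀ y = c: 6·y_fertilizer + 6·y_labor = 72; 3·y_fertilizer + 5·y_labor = 46.
→ y_fertilizer = 7 and y_labor = 5.
Δz = y_fertilizer·Δb = 7 × (4) = 28, so new z* = 1854 + 28 = 1882.

1882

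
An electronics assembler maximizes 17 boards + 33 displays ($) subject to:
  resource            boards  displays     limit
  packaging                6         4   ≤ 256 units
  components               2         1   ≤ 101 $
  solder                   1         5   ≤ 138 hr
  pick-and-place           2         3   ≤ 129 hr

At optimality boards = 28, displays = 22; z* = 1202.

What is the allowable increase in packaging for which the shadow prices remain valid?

Binding constraints: packaging, solder. The basis is B = [[6,4],[1,5]] with det 26.
Per unit increase in packaging, x* moves by d = (0.1923, -0.0385).
The basis stays optimal until pick-and-place becomes binding; allowable increase = 26 units.

26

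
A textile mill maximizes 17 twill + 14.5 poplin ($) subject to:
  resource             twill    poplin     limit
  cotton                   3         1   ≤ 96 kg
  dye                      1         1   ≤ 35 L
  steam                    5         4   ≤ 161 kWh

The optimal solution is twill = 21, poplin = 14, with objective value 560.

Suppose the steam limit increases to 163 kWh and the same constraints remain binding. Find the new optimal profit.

565

At the optimum: cotton uses 77 of 96 (slack = 19); dye uses 35 of 35 (binding); steam uses 161 of 161 (binding).
Since cotton is not tight, its dual is 0.
From A_Bᵀ y = c: 1·y_dye + 5·y_steam = 17; 1·y_dye + 4·y_steam = 14.5.
→ y_dye = 4.5 and y_steam = 2.5.
Δz = y_steam·Δb = 2.5 × (2) = 5, so new z* = 560 + 5 = 565.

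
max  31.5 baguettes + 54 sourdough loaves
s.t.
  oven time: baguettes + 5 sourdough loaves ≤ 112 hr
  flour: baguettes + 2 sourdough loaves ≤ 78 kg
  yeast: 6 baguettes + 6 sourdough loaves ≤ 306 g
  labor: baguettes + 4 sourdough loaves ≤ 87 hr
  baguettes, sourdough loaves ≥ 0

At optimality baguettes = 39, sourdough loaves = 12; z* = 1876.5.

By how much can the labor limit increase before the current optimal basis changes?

Binding constraints: yeast, labor. The basis is B = [[6,6],[1,4]] with det 18.
Per unit increase in labor, x* moves by d = (-0.3333, 0.3333).
The basis stays optimal until oven time becomes binding; allowable increase = 9.75 hr.

9.75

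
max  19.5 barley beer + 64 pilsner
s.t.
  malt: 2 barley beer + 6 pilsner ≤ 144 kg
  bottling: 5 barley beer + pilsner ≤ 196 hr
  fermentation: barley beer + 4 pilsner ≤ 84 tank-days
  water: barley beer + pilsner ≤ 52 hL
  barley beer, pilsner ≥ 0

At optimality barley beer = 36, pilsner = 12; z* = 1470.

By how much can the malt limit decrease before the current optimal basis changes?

18

Binding constraints: malt, fermentation. The basis is B = [[2,6],[1,4]] with det 2.
Per unit decrease in malt, x* moves by d = (-2, 0.5).
The basis stays optimal until barley beer reaches 0; allowable decrease = 18 kg.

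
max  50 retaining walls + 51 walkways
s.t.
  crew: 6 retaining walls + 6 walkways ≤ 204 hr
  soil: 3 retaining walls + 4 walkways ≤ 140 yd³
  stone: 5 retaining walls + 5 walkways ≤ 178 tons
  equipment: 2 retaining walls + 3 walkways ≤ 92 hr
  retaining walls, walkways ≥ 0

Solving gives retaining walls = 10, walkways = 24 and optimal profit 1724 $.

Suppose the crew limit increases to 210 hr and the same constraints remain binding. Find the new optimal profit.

Binding: crew and equipment. Non-binding: soil (14 unused), stone (8 unused).
Slack constraints have shadow price 0 (complementary slackness).
From A_Bᵀ y = c: 6·y_crew + 2·y_equipment = 50; 6·y_crew + 3·y_equipment = 51.
→ y_crew = 8 and y_equipment = 1.
Δz = y_crew·Δb = 8 × (6) = 48, so new z* = 1724 + 48 = 1772.

1772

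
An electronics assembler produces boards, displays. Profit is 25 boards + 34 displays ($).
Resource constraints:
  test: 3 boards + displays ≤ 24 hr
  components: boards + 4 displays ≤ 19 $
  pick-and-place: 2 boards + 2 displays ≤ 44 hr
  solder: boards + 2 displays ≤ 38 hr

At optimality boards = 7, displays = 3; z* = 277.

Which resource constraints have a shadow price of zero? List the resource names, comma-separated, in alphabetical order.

pick-and-place, solder

test: 24/24 (binding)
components: 19/19 (binding)
pick-and-place: 20/44 (slack 24)
solder: 13/38 (slack 25)
By complementary slackness, a constraint with positive slack has shadow price 0 → pick-and-place, solder.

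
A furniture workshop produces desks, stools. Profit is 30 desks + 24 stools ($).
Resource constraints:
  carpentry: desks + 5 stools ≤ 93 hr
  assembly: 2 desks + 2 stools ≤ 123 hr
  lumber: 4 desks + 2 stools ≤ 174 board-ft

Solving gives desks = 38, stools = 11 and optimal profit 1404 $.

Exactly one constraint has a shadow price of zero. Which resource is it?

carpentry: 93/93 (binding)
assembly: 98/123 (slack 25)
lumber: 174/174 (binding)
By complementary slackness, a constraint with positive slack has shadow price 0 → assembly.

assembly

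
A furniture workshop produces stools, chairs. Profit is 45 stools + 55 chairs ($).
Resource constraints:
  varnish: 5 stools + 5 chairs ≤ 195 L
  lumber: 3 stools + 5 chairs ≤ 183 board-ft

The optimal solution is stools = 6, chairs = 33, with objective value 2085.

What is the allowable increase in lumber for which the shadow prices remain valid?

Binding constraints: varnish, lumber. The basis is B = [[5,5],[3,5]] with det 10.
Per unit increase in lumber, x* moves by d = (-0.5, 0.5).
The basis stays optimal until stools reaches 0; allowable increase = 12 board-ft.

12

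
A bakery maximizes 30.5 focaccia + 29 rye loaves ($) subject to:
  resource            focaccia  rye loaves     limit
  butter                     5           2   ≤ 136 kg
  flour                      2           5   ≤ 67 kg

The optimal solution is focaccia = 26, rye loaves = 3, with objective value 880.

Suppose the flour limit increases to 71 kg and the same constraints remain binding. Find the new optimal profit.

Check each constraint at x*: butter 136/136 (tight); flour 67/67 (tight).
From A_Bᵀ y = c: 5·y_butter + 2·y_flour = 30.5; 2·y_butter + 5·y_flour = 29.
→ y_butter = 4.5 and y_flour = 4.
Δz = y_flour·Δb = 4 × (4) = 16, so new z* = 880 + 16 = 896.

896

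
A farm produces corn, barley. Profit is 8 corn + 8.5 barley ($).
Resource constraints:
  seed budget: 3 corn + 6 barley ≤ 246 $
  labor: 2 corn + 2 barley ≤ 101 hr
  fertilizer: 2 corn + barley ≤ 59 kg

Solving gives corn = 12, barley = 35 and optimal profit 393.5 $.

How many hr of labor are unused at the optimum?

labor used = 2·12 + 2·35 = 94; slack = 101 − 94 = 7.

7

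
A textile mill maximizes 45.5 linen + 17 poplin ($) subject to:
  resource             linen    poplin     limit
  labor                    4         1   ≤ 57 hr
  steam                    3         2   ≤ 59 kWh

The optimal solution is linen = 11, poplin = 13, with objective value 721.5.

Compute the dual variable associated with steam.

Both labor and steam are binding at x*.
From A_Bᵀ y = c: 4·y_labor + 3·y_steam = 45.5; 1·y_labor + 2·y_steam = 17.
This yields shadow prices y_labor = 8, y_steam = 4.5.
Shadow price of steam = 4.5.

4.5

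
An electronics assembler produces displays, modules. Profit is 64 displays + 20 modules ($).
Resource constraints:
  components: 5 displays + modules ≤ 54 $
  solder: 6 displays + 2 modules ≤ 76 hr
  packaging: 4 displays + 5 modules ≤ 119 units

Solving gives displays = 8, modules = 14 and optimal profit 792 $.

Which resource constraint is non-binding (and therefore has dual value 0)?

components: 54/54 (binding)
solder: 76/76 (binding)
packaging: 102/119 (slack 17)
By complementary slackness, a constraint with positive slack has shadow price 0 → packaging.

packaging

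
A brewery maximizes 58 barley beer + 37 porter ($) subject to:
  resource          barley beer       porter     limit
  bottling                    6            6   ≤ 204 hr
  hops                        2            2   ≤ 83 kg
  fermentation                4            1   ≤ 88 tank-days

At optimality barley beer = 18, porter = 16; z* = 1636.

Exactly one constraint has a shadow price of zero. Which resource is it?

bottling: 204/204 (binding)
hops: 68/83 (slack 15)
fermentation: 88/88 (binding)
By complementary slackness, a constraint with positive slack has shadow price 0 → hops.

hops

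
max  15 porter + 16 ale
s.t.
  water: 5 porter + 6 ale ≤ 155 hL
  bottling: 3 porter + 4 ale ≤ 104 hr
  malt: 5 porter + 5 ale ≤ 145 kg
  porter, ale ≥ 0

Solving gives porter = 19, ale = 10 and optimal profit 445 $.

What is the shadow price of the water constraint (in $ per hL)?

1

Binding: water and malt. Non-binding: bottling (7 unused).
Since bottling is not tight, its dual is 0.
From A_Bᵀ y = c: 5·y_water + 5·y_malt = 15; 6·y_water + 5·y_malt = 16.
→ y_water = 1 and y_malt = 2.
Shadow price of water = 1.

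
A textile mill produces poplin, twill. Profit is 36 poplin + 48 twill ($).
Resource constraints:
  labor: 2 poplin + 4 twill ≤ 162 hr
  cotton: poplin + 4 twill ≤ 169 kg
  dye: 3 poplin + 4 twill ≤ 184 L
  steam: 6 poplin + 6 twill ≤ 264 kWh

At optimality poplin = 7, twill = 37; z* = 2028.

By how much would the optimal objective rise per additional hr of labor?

6

At the optimum: labor uses 162 of 162 (binding); cotton uses 155 of 169 (slack = 14); dye uses 169 of 184 (slack = 15); steam uses 264 of 264 (binding).
Slack constraints have shadow price 0 (complementary slackness).
From A_Bᵀ y = c: 2·y_labor + 6·y_steam = 36; 4·y_labor + 6·y_steam = 48.
→ y_labor = 6 and y_steam = 4.
Shadow price of labor = 6.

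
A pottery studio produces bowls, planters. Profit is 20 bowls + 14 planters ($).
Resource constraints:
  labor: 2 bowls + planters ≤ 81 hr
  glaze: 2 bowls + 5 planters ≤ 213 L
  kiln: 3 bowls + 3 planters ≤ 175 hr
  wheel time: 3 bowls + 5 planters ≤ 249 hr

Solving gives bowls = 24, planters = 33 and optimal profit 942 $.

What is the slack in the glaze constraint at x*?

0

glaze used = 2·24 + 5·33 = 213; slack = 213 − 213 = 0.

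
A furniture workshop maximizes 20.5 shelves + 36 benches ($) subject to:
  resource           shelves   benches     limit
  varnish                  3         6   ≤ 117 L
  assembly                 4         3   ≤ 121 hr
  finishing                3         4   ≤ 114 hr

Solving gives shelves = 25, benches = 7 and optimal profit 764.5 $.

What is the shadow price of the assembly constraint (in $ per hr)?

1

Check each constraint at x*: varnish 117/117 (tight); assembly 121/121 (tight); finishing 103/114 (slack 11).
Since finishing is not tight, its dual is 0.
Dual feasibility on the basic columns requires 3·y_varnish + 4·y_assembly = 20.5, 6·y_varnish + 3·y_assembly = 36.
Solving: y_varnish = 5.5, y_assembly = 1.
Shadow price of assembly = 1.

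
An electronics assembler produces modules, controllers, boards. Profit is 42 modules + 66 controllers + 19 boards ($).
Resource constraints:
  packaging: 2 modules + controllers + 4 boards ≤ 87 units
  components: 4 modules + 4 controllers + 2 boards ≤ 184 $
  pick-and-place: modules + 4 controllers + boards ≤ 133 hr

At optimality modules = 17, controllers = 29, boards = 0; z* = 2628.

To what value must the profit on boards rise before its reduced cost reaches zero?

25

At the optimum: packaging uses 63 of 87 (slack = 24); components uses 184 of 184 (binding); pick-and-place uses 133 of 133 (binding).
By complementary slackness, y = 0 for the non-binding constraint.
Dual feasibility on the basic columns requires 4·y_components + 1·y_pick-and-place = 42, 4·y_components + 4·y_pick-and-place = 66.
Solving: y_components = 8.5, y_pick-and-place = 8.
boards enters the basis when its profit ≥ yᵀa₃ = 8.5·2 + 8·1 = 25.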